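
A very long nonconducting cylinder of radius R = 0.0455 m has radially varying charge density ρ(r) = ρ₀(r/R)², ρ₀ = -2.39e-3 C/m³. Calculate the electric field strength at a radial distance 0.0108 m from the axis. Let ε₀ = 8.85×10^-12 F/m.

Take a coaxial cylindrical Gaussian surface of radius r = 0.0108 m and length L (r < R).
Integrating ρ over the cross-section to radius r: λ_enc = (2πρ₀/R²) ∫₀^r r'^3 dr' = 2πρ₀ r^4/(4·R²) = -2.467e-8 C/m.
By Gauss's law (flux through the curved wall only), E·2πrL = λ_enc L/ε₀.
E = |λ_enc|/(2πε₀r) = (2.467×10^-8)/(2π·8.85×10^-12·0.0108) = 4.11e4 N/C.

E = 4.11×10^4 N/C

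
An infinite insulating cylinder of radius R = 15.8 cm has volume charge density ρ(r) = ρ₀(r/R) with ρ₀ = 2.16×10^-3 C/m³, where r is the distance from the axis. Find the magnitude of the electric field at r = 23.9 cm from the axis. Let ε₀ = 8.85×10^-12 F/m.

E = 8.50×10^6 V/m

By cylindrical symmetry E is radial; use a coaxial Gaussian cylinder of radius 23.9 cm and length L (r > R, full charge per length enclosed).
λ_enc = 2π ∫₀^R ρ₀(r'/R)^1 r' dr' = 2πρ₀R²/3 = 1.129×10^-4 C/m.
Since E is radial and uniform over the curved surface, Φ = E·2πrL = Q_enc/ε₀ = λ_enc L/ε₀.
E = |λ_enc|/(2πε₀r) = (1.129e-4)/(2π·8.85×10^-12·0.239) = 8.50×10^6 N/C.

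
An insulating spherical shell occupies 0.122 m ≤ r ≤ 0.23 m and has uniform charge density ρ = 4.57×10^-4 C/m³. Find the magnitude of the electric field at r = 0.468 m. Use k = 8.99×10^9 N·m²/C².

8.13×10^5 V/m

Take a concentric spherical Gaussian surface of radius r = 0.468 m (r > 0.23 m, enclosing the whole shell).
Q_enc = ρ·(4π/3)(b³ − a³) = (4.57e-4)·(4π/3)·((0.23)³ − (0.122)³) = 1.981e-5 C.
By Gauss's law, ∮E·dA = E·4πr² = Q_enc/ε₀.
E = k|Q_enc|/r² = (8.99×10^9)(1.981×10^-5)/(0.468)² = 8.13×10^5 N/C.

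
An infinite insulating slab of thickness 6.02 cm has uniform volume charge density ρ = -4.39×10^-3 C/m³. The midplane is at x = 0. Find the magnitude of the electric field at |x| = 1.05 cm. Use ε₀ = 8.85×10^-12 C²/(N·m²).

By symmetry E is perpendicular to the slab. A Gaussian pillbox from −1.05 cm to +1.05 cm (face area A) lies entirely within the slab.
Q_enc = ρ·(2x)·A and flux = 2EA, so 2EA = 2ρxA/ε₀ ⇒ E = |ρ|x/ε₀.
E = (4.39×10^-3)(0.0105)/(8.85×10^-12) = 5.21×10^6 N/C.

E = 5.21e6 V/m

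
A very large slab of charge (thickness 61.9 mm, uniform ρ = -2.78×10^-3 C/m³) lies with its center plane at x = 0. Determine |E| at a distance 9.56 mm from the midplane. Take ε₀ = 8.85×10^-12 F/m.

E = 3.00e6 N/C

By symmetry E is perpendicular to the slab. A Gaussian pillbox from −9.56 mm to +9.56 mm (face area A) lies entirely within the slab.
Q_enc = ρ·(2x)·A and flux = 2EA, so 2EA = 2ρxA/ε₀ ⇒ E = |ρ|x/ε₀.
E = (2.78e-3)(0.00956)/(8.85×10^-12) = 3.00×10^6 N/C.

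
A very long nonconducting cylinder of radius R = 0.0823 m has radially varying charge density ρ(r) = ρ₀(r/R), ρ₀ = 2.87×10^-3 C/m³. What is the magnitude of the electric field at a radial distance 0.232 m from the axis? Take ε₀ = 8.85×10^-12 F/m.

Coaxial Gaussian cylinder, radius r = 0.232 m, length L (r > R, full charge per length enclosed).
λ_enc = 2π ∫₀^R ρ₀(r'/R)^1 r' dr' = 2πρ₀R²/3 = 4.071e-5 C/m.
Gauss's law: E·2πrL = λ_enc L/ε₀.
E = |λ_enc|/(2πε₀r) = (4.071×10^-5)/(2π·8.85×10^-12·0.232) = 3.16×10^6 N/C.

E = 3.16e6 N/C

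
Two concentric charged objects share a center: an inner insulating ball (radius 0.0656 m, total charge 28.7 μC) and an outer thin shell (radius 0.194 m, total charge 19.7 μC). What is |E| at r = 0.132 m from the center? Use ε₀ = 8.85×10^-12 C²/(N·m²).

Symmetry ⇒ E = E(r) r̂. Gaussian sphere of radius r = 0.132 m (between the bodies, 0.0656 m < r < 0.194 m).
The shell at 0.194 m lies outside the Gaussian surface, so Q_enc = 28.7 μC = 2.87e-5 C.
Applying ∮E·dA = Q_enc/ε₀ with Φ = E(4πr²):
E = |Q_enc|/(4πε₀r²) = (2.87×10^-5)/(4π·8.85×10^-12·(0.132)²) = 1.48×10^7 N/C.

|E| = 1.48e7 V/m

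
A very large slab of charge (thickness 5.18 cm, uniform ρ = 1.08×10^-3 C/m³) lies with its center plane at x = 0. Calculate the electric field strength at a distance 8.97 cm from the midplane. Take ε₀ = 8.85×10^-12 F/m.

The point |x| = 8.97 cm lies outside the slab (half-thickness 0.0259 m). A symmetric pillbox spanning the full slab encloses Q_enc = ρ·d·A.
Flux = 2EA ⇒ E = |ρ|d/(2ε₀), independent of distance outside.
E = (1.08×10^-3)(0.0518)/(2·8.85×10^-12) = 3.16×10^6 N/C.

3.16×10^6 N/C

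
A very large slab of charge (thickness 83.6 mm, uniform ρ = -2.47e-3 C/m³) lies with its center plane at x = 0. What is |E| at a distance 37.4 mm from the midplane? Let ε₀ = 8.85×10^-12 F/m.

By symmetry E is perpendicular to the slab. A Gaussian pillbox from −37.4 mm to +37.4 mm (face area A) lies entirely within the slab.
Q_enc = ρ·(2x)·A and flux = 2EA, so 2EA = 2ρxA/ε₀ ⇒ E = |ρ|x/ε₀.
E = (2.47e-3)(0.0374)/(8.85×10^-12) = 1.04e7 N/C.

|E| ≈ 1.04e7 V/m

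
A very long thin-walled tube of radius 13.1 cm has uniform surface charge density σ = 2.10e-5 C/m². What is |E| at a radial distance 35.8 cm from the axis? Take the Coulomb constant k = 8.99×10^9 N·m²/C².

E ≈ 8.68×10^5 N/C

Choose a coaxial cylinder of radius r = 35.8 cm (arbitrary length L) as the Gaussian surface (r > 13.1 cm).
The whole shell is enclosed: λ_enc = σ·2πR = (2.10×10^-5)·2π·(0.131) = 1.729e-5 C/m.
By Gauss's law (flux through the curved wall only), E·2πrL = λ_enc L/ε₀.
E = 2k|λ_enc|/r = 2(8.99×10^9)(1.729e-5)/(0.358) = 8.68×10^5 N/C.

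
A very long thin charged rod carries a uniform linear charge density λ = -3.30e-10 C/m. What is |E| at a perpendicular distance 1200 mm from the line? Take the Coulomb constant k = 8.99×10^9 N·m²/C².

4.94 N/C

By cylindrical symmetry E is radial; use a coaxial Gaussian cylinder of radius 1200 mm and length L.
Q_enc = λL, so λ_enc = -3.30×10^-10 C/m.
Since E is radial and uniform over the curved surface, Φ = E·2πrL = Q_enc/ε₀ = λ_enc L/ε₀.
E = 2k|λ_enc|/r = 2(8.99×10^9)(3.30×10^-10)/(1.2) = 4.94 N/C.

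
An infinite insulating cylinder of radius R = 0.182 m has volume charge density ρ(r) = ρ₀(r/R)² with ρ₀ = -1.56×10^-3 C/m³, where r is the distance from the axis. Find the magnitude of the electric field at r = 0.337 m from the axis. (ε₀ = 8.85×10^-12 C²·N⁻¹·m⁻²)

E = 4.33×10^6 V/m

Take a coaxial cylindrical Gaussian surface of radius r = 0.337 m and length L (r > R, full charge per length enclosed).
λ_enc = 2π ∫₀^R ρ₀(r'/R)^2 r' dr' = 2πρ₀R²/4 = -8.117×10^-5 C/m.
Applying ∮E·dA = Q_enc/ε₀ with the end caps contributing no flux:
E = |λ_enc|/(2πε₀r) = (8.117e-5)/(2π·8.85×10^-12·0.337) = 4.33e6 N/C.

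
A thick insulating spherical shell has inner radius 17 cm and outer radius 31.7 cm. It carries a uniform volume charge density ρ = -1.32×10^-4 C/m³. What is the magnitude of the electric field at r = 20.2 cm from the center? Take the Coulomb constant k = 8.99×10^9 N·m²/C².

|E| = 4.06×10^5 N/C

Use a concentric Gaussian sphere at r = 20.2 cm (within the shell material, 17 cm < r < 31.7 cm).
Enclosed charge is the volume from a to r: Q_enc = (4π/3)ρ(r³ − a³) = -1.841e-6 C.
Gauss's law: E·4πr² = Q_enc/ε₀.
E = k|Q_enc|/r² = (8.99×10^9)(1.841×10^-6)/(0.202)² = 4.06e5 N/C.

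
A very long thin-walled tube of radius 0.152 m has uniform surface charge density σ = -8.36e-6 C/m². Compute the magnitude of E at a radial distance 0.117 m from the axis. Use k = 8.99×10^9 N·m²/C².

|E| = 0 V/m

Take a coaxial cylindrical Gaussian surface of radius r = 0.117 m and length L (r < 0.152 m, inside the shell).
No charge is enclosed, so Gauss's law gives E·2πrL = 0 ⇒ E = 0.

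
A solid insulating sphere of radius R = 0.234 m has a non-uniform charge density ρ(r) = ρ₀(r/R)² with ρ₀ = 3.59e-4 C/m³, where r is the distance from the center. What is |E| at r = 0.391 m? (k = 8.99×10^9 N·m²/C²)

By spherical symmetry E is radial; choose a Gaussian sphere of radius r = 0.391 m (r > R, all charge enclosed).
Q_enc = 4π ∫₀^R ρ₀(r'/R)^2 r'² dr' = 4πρ₀R³/5 = 1.156×10^-5 C.
By Gauss's law, ∮E·dA = E·4πr² = Q_enc/ε₀.
E = k|Q_enc|/r² = (8.99×10^9)(1.156×10^-5)/(0.391)² = 6.80e5 N/C.

6.80×10^5 N/C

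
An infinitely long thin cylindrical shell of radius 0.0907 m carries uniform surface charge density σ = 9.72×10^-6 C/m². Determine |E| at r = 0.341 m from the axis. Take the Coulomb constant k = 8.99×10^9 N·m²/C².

E = 2.92×10^5 V/m

By cylindrical symmetry E is radial; use a coaxial Gaussian cylinder of radius 0.341 m and length L (r > 0.0907 m).
The whole shell is enclosed: λ_enc = σ·2πR = (9.72e-6)·2π·(0.0907) = 5.539×10^-6 C/m.
By Gauss's law (flux through the curved wall only), E·2πrL = λ_enc L/ε₀.
E = 2k|λ_enc|/r = 2(8.99×10^9)(5.539×10^-6)/(0.341) = 2.92e5 N/C.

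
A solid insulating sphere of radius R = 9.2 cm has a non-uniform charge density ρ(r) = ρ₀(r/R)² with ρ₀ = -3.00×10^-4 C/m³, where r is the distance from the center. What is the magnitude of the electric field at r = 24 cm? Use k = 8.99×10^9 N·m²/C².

By spherical symmetry E is radial; choose a Gaussian sphere of radius r = 24 cm (r > R, all charge enclosed).
Q_enc = 4π ∫₀^R ρ₀(r'/R)^2 r'² dr' = 4πρ₀R³/5 = -5.871e-7 C.
Since E is radial and uniform over the Gaussian sphere, Φ = E·4πr² = Q_enc/ε₀.
E = k|Q_enc|/r² = (8.99×10^9)(5.871×10^-7)/(0.24)² = 9.16×10^4 N/C.

|E| ≈ 9.16e4 N/C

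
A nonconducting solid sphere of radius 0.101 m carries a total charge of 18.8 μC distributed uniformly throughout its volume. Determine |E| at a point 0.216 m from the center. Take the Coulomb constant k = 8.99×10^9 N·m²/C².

Use a concentric Gaussian sphere at r = 0.216 m (r > R, so the entire charge is enclosed).
Q_enc = 18.8 μC = 1.88×10^-5 C.
Gauss's law: E·4πr² = Q_enc/ε₀.
E = k|Q_enc|/r² = (8.99×10^9)(1.88×10^-5)/(0.216)² = 3.62×10^6 N/C.

E ≈ 3.62×10^6 V/m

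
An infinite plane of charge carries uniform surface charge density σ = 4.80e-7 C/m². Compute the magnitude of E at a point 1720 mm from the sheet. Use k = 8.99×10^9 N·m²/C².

The symmetry is planar: E is normal to the sheet and the same magnitude on both sides. Take a pillbox straddling the sheet with end-cap area A.
Only the two end caps contribute flux: Φ = 2EA. With Q_enc = σA, Gauss's law gives E = |σ|/(2ε₀).
E = 2πk|σ| = 2π(8.99×10^9)(4.80×10^-7) = 2.71×10^4 N/C.

E = 2.71×10^4 N/C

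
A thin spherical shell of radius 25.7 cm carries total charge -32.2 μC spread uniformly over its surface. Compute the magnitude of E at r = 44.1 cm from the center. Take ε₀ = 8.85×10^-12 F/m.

Take a concentric spherical Gaussian surface of radius r = 44.1 cm (r > 25.7 cm).
The entire shell is enclosed: Q_enc = -3.22×10^-5 C.
Gauss's law: E·4πr² = Q_enc/ε₀.
E = |Q_enc|/(4πε₀r²) = (3.22×10^-5)/(4π·8.85×10^-12·(0.441)²) = 1.49×10^6 N/C.

E ≈ 1.49×10^6 N/C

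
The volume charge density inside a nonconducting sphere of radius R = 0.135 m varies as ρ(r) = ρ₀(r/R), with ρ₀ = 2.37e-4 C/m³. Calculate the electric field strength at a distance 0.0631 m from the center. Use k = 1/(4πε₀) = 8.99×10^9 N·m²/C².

Symmetry ⇒ E = E(r) r̂. Gaussian sphere of radius r = 0.0631 m (r < R).
Integrate the density: Q_enc = 4π ∫₀^r ρ₀(r'/R)^1 r'² dr' = 4πρ₀ r^4/(4·R) = 8.743×10^-8 C.
Since E is radial and uniform over the Gaussian sphere, Φ = E·4πr² = Q_enc/ε₀.
E = k|Q_enc|/r² = (8.99×10^9)(8.743e-8)/(0.0631)² = 1.97×10^5 N/C.

|E| = 1.97×10^5 N/C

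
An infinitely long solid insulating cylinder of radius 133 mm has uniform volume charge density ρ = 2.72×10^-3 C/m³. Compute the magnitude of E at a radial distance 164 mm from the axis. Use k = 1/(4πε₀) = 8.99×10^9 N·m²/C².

|E| ≈ 1.66×10^7 V/m

Coaxial Gaussian cylinder, radius r = 164 mm, length L (r > 133 mm, full cross-section enclosed).
λ_enc = ρ·πR² = (2.72×10^-3)π(0.133)² = 1.512×10^-4 C/m.
Gauss's law: E·2πrL = λ_enc L/ε₀.
E = 2k|λ_enc|/r = 2(8.99×10^9)(1.512×10^-4)/(0.164) = 1.66×10^7 N/C.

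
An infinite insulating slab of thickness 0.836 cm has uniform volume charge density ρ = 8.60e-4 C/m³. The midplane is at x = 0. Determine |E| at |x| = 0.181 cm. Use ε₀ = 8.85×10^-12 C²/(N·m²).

By symmetry E is perpendicular to the slab. A Gaussian pillbox from −0.181 cm to +0.181 cm (face area A) lies entirely within the slab.
Q_enc = ρ·(2x)·A and flux = 2EA, so 2EA = 2ρxA/ε₀ ⇒ E = |ρ|x/ε₀.
E = (8.60×10^-4)(0.00181)/(8.85×10^-12) = 1.76×10^5 N/C.

E ≈ 1.76×10^5 V/m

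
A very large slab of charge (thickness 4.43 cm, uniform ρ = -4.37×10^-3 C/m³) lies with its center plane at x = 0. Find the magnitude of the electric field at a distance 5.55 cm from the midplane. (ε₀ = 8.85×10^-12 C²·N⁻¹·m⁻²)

The point |x| = 5.55 cm lies outside the slab (half-thickness 0.02215 m). A symmetric pillbox spanning the full slab encloses Q_enc = ρ·d·A.
Flux = 2EA ⇒ E = |ρ|d/(2ε₀), independent of distance outside.
E = (4.37×10^-3)(0.0443)/(2·8.85×10^-12) = 1.09e7 N/C.

|E| = 1.09×10^7 N/C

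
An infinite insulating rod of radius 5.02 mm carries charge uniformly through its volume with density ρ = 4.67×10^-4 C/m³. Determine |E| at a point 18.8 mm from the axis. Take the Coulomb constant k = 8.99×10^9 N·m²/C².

Coaxial Gaussian cylinder, radius r = 18.8 mm, length L (r > 5.02 mm, full cross-section enclosed).
λ_enc = ρ·πR² = (4.67e-4)π(0.00502)² = 3.697×10^-8 C/m.
Gauss's law: E·2πrL = λ_enc L/ε₀.
E = 2k|λ_enc|/r = 2(8.99×10^9)(3.697×10^-8)/(0.0188) = 3.54×10^4 N/C.

|E| = 3.54×10^4 V/m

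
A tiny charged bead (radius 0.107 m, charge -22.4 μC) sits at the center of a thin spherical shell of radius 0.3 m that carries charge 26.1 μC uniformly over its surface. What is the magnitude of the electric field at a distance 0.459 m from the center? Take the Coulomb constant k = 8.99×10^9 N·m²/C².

Take a concentric spherical Gaussian surface of radius r = 0.459 m (r > 0.3 m, enclosing both).
Q_enc = (-22.4 μC) + (26.1 μC) = 3.70e-6 C.
By Gauss's law, ∮E·dA = E·4πr² = Q_enc/ε₀.
E = k|Q_enc|/r² = (8.99×10^9)(3.70e-6)/(0.459)² = 1.58×10^5 N/C.

|E| = 1.58×10^5 N/C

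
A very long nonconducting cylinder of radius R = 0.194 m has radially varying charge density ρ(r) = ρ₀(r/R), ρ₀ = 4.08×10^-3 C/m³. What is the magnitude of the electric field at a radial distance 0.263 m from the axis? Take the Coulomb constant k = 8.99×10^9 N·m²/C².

E = 2.20e7 N/C

Coaxial Gaussian cylinder, radius r = 0.263 m, length L (r > R, full charge per length enclosed).
λ_enc = 2π ∫₀^R ρ₀(r'/R)^1 r' dr' = 2πρ₀R²/3 = 3.216×10^-4 C/m.
Since E is radial and uniform over the curved surface, Φ = E·2πrL = Q_enc/ε₀ = λ_enc L/ε₀.
E = 2k|λ_enc|/r = 2(8.99×10^9)(3.216e-4)/(0.263) = 2.20×10^7 N/C.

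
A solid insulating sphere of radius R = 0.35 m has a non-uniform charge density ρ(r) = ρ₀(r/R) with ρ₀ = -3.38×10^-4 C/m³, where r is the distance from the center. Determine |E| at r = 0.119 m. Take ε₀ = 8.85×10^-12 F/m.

Use a concentric Gaussian sphere at r = 0.119 m (r < R).
Q_enc = ∫₀^r ρ(r')·4πr'² dr' = (4πρ₀/R) ∫₀^r r'^3 dr' = 4πρ₀ r^4/(4·R) = -6.084×10^-7 C.
Gauss's law: E·4πr² = Q_enc/ε₀.
E = |Q_enc|/(4πε₀r²) = (6.084e-7)/(4π·8.85×10^-12·(0.119)²) = 3.86×10^5 N/C.

E ≈ 3.86×10^5 V/m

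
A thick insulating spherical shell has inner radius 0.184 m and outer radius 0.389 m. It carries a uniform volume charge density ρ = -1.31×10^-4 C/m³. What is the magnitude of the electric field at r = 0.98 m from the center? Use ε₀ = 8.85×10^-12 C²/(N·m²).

Take a concentric spherical Gaussian surface of radius r = 0.98 m (r > 0.389 m, enclosing the whole shell).
Q_enc = ρ·(4π/3)(b³ − a³) = (-1.31e-4)·(4π/3)·((0.389)³ − (0.184)³) = -2.888×10^-5 C.
By Gauss's law, ∮E·dA = E·4πr² = Q_enc/ε₀.
E = |Q_enc|/(4πε₀r²) = (2.888×10^-5)/(4π·8.85×10^-12·(0.98)²) = 2.70×10^5 N/C.

E = 2.70e5 N/C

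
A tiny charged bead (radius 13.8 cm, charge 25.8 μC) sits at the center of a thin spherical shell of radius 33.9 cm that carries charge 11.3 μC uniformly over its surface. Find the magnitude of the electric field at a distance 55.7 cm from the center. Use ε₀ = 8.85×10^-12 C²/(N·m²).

By spherical symmetry E is radial; choose a Gaussian sphere of radius r = 55.7 cm (r > 33.9 cm, enclosing both).
Q_enc = (25.8 μC) + (11.3 μC) = 3.71e-5 C.
Since E is radial and uniform over the Gaussian sphere, Φ = E·4πr² = Q_enc/ε₀.
E = |Q_enc|/(4πε₀r²) = (3.71e-5)/(4π·8.85×10^-12·(0.557)²) = 1.08×10^6 N/C.

E ≈ 1.08×10^6 V/m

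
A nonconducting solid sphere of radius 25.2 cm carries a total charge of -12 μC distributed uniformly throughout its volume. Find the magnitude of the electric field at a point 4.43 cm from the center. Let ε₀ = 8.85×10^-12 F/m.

|E| ≈ 2.99×10^5 N/C

Use a concentric Gaussian sphere at r = 4.43 cm (r < R).
Only the charge within r is enclosed: Q_enc = Q·(r/R)³ = (-12 μC)·(4.43 cm/25.2 cm)³ = -6.519×10^-8 C.
By Gauss's law, ∮E·dA = E·4πr² = Q_enc/ε₀.
E = |Q_enc|/(4πε₀r²) = (6.519×10^-8)/(4π·8.85×10^-12·(0.0443)²) = 2.99e5 N/C.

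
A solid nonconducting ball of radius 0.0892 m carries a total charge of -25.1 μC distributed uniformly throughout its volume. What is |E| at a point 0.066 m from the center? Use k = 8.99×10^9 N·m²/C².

2.10e7 V/m

By spherical symmetry E is radial; choose a Gaussian sphere of radius r = 0.066 m (r < R).
For a uniform sphere the enclosed fraction is (r/R)³, so Q_enc = (-25.1 μC)(0.066/0.0892)³ = -1.017e-5 C.
By Gauss's law, ∮E·dA = E·4πr² = Q_enc/ε₀.
E = k|Q_enc|/r² = (8.99×10^9)(1.017e-5)/(0.066)² = 2.10×10^7 N/C.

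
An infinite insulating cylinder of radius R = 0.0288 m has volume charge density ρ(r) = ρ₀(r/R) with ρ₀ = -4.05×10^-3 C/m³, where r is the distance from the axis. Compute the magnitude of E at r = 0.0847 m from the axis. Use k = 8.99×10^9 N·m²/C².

1.49×10^6 V/m

Take a coaxial cylindrical Gaussian surface of radius r = 0.0847 m and length L (r > R, full charge per length enclosed).
λ_enc = 2π ∫₀^R ρ₀(r'/R)^1 r' dr' = 2πρ₀R²/3 = -7.036×10^-6 C/m.
Gauss's law: E·2πrL = λ_enc L/ε₀.
E = 2k|λ_enc|/r = 2(8.99×10^9)(7.036e-6)/(0.0847) = 1.49e6 N/C.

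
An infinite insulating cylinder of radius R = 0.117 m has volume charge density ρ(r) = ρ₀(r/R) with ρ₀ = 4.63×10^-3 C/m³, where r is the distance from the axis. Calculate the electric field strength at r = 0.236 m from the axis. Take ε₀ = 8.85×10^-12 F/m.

E = 1.01×10^7 N/C

Choose a coaxial cylinder of radius r = 0.236 m (arbitrary length L) as the Gaussian surface (r > R, full charge per length enclosed).
λ_enc = 2π ∫₀^R ρ₀(r'/R)^1 r' dr' = 2πρ₀R²/3 = 1.327×10^-4 C/m.
Since E is radial and uniform over the curved surface, Φ = E·2πrL = Q_enc/ε₀ = λ_enc L/ε₀.
E = |λ_enc|/(2πε₀r) = (1.327×10^-4)/(2π·8.85×10^-12·0.236) = 1.01×10^7 N/C.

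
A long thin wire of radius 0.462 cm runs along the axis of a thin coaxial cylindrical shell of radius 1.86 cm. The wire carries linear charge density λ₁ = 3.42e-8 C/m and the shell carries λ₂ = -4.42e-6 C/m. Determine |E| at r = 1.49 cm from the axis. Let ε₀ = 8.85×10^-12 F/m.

4.13×10^4 N/C

Take a coaxial cylindrical Gaussian surface of radius r = 1.49 cm and length L (between the conductors, 0.462 cm < r < 1.86 cm).
The shell at 1.86 cm lies outside the Gaussian surface, so λ_enc = λ₁ = 3.42e-8 C/m.
Gauss's law: E·2πrL = λ_enc L/ε₀.
E = |λ_enc|/(2πε₀r) = (3.42×10^-8)/(2π·8.85×10^-12·0.0149) = 4.13×10^4 N/C.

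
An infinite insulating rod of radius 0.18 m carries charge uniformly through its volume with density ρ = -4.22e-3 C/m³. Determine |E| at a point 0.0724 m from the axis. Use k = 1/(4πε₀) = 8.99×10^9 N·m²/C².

E = 1.73×10^7 N/C

Coaxial Gaussian cylinder, radius r = 0.0724 m, length L (r < R).
Charge inside radius r per length L is ρ·πr²·L, so λ_enc = ρπr² = -6.949×10^-5 C/m.
Gauss's law: E·2πrL = λ_enc L/ε₀.
E = 2k|λ_enc|/r = 2(8.99×10^9)(6.949×10^-5)/(0.0724) = 1.73e7 N/C.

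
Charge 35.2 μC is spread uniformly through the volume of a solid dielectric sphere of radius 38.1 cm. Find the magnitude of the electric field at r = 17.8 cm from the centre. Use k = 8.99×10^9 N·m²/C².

By spherical symmetry E is radial; choose a Gaussian sphere of radius r = 17.8 cm (r < R).
For a uniform sphere the enclosed fraction is (r/R)³, so Q_enc = (35.2 μC)(0.178/0.381)³ = 3.589e-6 C.
Gauss's law: E·4πr² = Q_enc/ε₀.
E = k|Q_enc|/r² = (8.99×10^9)(3.589e-6)/(0.178)² = 1.02×10^6 N/C.

|E| = 1.02×10^6 N/C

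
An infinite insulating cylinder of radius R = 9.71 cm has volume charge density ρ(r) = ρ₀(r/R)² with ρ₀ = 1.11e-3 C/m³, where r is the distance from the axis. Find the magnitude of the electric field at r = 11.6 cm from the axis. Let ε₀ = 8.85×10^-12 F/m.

By cylindrical symmetry E is radial; use a coaxial Gaussian cylinder of radius 11.6 cm and length L (r > R, full charge per length enclosed).
λ_enc = 2π ∫₀^R ρ₀(r'/R)^2 r' dr' = 2πρ₀R²/4 = 1.644×10^-5 C/m.
By Gauss's law (flux through the curved wall only), E·2πrL = λ_enc L/ε₀.
E = |λ_enc|/(2πε₀r) = (1.644×10^-5)/(2π·8.85×10^-12·0.116) = 2.55×10^6 N/C.

|E| ≈ 2.55e6 N/C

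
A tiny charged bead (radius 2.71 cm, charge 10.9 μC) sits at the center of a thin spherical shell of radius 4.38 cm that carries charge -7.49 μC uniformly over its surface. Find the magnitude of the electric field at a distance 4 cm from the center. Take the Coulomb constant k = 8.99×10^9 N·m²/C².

Use a concentric Gaussian sphere at r = 4 cm (between the bodies, 2.71 cm < r < 4.38 cm).
The shell at 4.38 cm lies outside the Gaussian surface, so Q_enc = 10.9 μC = 1.09×10^-5 C.
Applying ∮E·dA = Q_enc/ε₀ with Φ = E(4πr²):
E = k|Q_enc|/r² = (8.99×10^9)(1.09×10^-5)/(0.04)² = 6.12×10^7 N/C.

E ≈ 6.12×10^7 N/C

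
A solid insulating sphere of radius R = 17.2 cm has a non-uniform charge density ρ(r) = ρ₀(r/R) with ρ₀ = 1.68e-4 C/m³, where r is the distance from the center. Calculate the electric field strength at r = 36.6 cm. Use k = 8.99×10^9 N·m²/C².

E = 1.80e5 N/C

Take a concentric spherical Gaussian surface of radius r = 36.6 cm (r > R, all charge enclosed).
Q_enc = 4π ∫₀^R ρ₀(r'/R)^1 r'² dr' = 4πρ₀R³/4 = 2.686e-6 C.
Gauss's law: E·4πr² = Q_enc/ε₀.
E = k|Q_enc|/r² = (8.99×10^9)(2.686×10^-6)/(0.366)² = 1.80×10^5 N/C.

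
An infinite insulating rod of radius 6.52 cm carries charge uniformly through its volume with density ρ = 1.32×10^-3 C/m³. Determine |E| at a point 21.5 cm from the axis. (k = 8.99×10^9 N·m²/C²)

E ≈ 1.47×10^6 V/m

By cylindrical symmetry E is radial; use a coaxial Gaussian cylinder of radius 21.5 cm and length L (r > 6.52 cm, full cross-section enclosed).
λ_enc = ρ·πR² = (1.32e-3)π(0.0652)² = 1.763×10^-5 C/m.
Applying ∮E·dA = Q_enc/ε₀ with the end caps contributing no flux:
E = 2k|λ_enc|/r = 2(8.99×10^9)(1.763e-5)/(0.215) = 1.47×10^6 N/C.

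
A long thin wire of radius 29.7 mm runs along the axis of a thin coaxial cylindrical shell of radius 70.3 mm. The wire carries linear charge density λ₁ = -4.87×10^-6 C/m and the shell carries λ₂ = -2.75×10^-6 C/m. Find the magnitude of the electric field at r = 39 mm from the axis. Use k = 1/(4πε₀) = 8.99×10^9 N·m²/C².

|E| ≈ 2.25×10^6 N/C

Choose a coaxial cylinder of radius r = 39 mm (arbitrary length L) as the Gaussian surface (between the conductors, 29.7 mm < r < 70.3 mm).
Only the inner wire is enclosed; the outer shell contributes nothing inside itself. λ_enc = λ₁ = -4.87e-6 C/m.
Gauss's law: E·2πrL = λ_enc L/ε₀.
E = 2k|λ_enc|/r = 2(8.99×10^9)(4.87e-6)/(0.039) = 2.25×10^6 N/C.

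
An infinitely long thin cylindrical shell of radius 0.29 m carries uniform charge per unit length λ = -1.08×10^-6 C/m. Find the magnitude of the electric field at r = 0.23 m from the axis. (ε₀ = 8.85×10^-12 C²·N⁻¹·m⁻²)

E = 0 (no enclosed charge)

Coaxial Gaussian cylinder, radius r = 0.23 m, length L (r < 0.29 m, inside the shell).
All the surface charge lies outside this cylinder: Q_enc = 0, hence E = 0.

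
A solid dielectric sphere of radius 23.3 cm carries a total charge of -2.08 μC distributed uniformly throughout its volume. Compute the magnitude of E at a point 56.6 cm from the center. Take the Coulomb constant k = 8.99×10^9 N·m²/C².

|E| = 5.84e4 V/m

Take a concentric spherical Gaussian surface of radius r = 56.6 cm (r > R, so the entire charge is enclosed).
Q_enc = -2.08 μC = -2.08×10^-6 C.
By Gauss's law, ∮E·dA = E·4πr² = Q_enc/ε₀.
E = k|Q_enc|/r² = (8.99×10^9)(2.08×10^-6)/(0.566)² = 5.84×10^4 N/C.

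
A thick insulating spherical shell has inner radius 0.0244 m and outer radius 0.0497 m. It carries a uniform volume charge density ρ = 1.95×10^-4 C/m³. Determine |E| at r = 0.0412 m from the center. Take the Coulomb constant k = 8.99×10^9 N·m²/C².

2.40e5 N/C

Take a concentric spherical Gaussian surface of radius r = 0.0412 m (within the shell material, 0.0244 m < r < 0.0497 m).
Enclosed charge is the volume from a to r: Q_enc = (4π/3)ρ(r³ − a³) = 4.526×10^-8 C.
Applying ∮E·dA = Q_enc/ε₀ with Φ = E(4πr²):
E = k|Q_enc|/r² = (8.99×10^9)(4.526×10^-8)/(0.0412)² = 2.40×10^5 N/C.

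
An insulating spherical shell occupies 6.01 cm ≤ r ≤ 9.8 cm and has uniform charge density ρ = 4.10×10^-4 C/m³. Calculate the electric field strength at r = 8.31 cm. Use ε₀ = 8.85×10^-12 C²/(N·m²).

E = 7.98×10^5 V/m

Use a concentric Gaussian sphere at r = 8.31 cm (within the shell material, 6.01 cm < r < 9.8 cm).
Enclosed charge is the volume from a to r: Q_enc = (4π/3)ρ(r³ − a³) = 6.127×10^-7 C.
Since E is radial and uniform over the Gaussian sphere, Φ = E·4πr² = Q_enc/ε₀.
E = |Q_enc|/(4πε₀r²) = (6.127e-7)/(4π·8.85×10^-12·(0.0831)²) = 7.98e5 N/C.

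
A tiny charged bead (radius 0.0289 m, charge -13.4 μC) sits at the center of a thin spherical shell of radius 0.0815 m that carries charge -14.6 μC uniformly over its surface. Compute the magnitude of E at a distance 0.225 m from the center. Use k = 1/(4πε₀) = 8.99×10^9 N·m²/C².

Use a concentric Gaussian sphere at r = 0.225 m (r > 0.0815 m, enclosing both).
Q_enc = (-13.4 μC) + (-14.6 μC) = -2.80e-5 C.
Applying ∮E·dA = Q_enc/ε₀ with Φ = E(4πr²):
E = k|Q_enc|/r² = (8.99×10^9)(2.80×10^-5)/(0.225)² = 4.97e6 N/C.

E = 4.97×10^6 N/C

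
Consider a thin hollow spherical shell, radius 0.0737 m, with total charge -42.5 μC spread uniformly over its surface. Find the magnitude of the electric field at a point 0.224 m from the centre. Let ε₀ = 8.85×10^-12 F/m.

Symmetry ⇒ E = E(r) r̂. Gaussian sphere of radius r = 0.224 m (r > 0.0737 m).
The entire shell is enclosed: Q_enc = -4.25×10^-5 C.
Gauss's law: E·4πr² = Q_enc/ε₀.
E = |Q_enc|/(4πε₀r²) = (4.25e-5)/(4π·8.85×10^-12·(0.224)²) = 7.62×10^6 N/C.

|E| = 7.62e6 N/C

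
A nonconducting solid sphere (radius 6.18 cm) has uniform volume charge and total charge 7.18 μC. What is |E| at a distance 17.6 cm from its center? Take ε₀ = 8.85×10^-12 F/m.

By spherical symmetry E is radial; choose a Gaussian sphere of radius r = 17.6 cm (r > R, so the entire charge is enclosed).
Q_enc = 7.18 μC = 7.18×10^-6 C.
By Gauss's law, ∮E·dA = E·4πr² = Q_enc/ε₀.
E = |Q_enc|/(4πε₀r²) = (7.18×10^-6)/(4π·8.85×10^-12·(0.176)²) = 2.08e6 N/C.

E = 2.08×10^6 N/C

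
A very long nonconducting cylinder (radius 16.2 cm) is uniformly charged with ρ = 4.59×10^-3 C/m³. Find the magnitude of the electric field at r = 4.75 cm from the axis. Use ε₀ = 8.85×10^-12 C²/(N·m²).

|E| = 1.23×10^7 V/m

By cylindrical symmetry E is radial; use a coaxial Gaussian cylinder of radius 4.75 cm and length L (r < R).
Charge inside radius r per length L is ρ·πr²·L, so λ_enc = ρπr² = 3.253×10^-5 C/m.
Applying ∮E·dA = Q_enc/ε₀ with the end caps contributing no flux:
E = |λ_enc|/(2πε₀r) = (3.253×10^-5)/(2π·8.85×10^-12·0.0475) = 1.23e7 N/C.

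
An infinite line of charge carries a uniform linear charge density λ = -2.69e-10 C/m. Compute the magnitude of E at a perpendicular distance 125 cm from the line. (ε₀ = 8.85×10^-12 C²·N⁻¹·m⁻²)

E = 3.87 N/C

Coaxial Gaussian cylinder, radius r = 125 cm, length L.
Q_enc = λL, so λ_enc = -2.69e-10 C/m.
Gauss's law: E·2πrL = λ_enc L/ε₀.
E = |λ_enc|/(2πε₀r) = (2.69e-10)/(2π·8.85×10^-12·1.25) = 3.87 N/C.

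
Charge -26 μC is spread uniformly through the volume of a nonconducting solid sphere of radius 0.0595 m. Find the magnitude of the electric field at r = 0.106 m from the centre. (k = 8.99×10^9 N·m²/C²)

Use a concentric Gaussian sphere at r = 0.106 m (r > R, so the entire charge is enclosed).
Q_enc = -26 μC = -2.60e-5 C.
Gauss's law: E·4πr² = Q_enc/ε₀.
E = k|Q_enc|/r² = (8.99×10^9)(2.60×10^-5)/(0.106)² = 2.08×10^7 N/C.

E = 2.08e7 N/C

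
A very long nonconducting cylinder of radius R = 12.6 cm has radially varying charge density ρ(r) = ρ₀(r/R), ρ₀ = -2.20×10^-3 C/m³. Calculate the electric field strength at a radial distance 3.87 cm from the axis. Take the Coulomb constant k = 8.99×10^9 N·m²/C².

Take a coaxial cylindrical Gaussian surface of radius r = 3.87 cm and length L (r < R).
λ_enc = ∫₀^r ρ(r')·2πr' dr' = (2πρ₀/R)·r^3/3 = -2.12e-6 C/m.
By Gauss's law (flux through the curved wall only), E·2πrL = λ_enc L/ε₀.
E = 2k|λ_enc|/r = 2(8.99×10^9)(2.12×10^-6)/(0.0387) = 9.85×10^5 N/C.

|E| ≈ 9.85e5 V/m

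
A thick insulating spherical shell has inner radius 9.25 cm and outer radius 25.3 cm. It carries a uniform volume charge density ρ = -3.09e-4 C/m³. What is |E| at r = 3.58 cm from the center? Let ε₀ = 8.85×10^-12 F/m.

E = 0

By spherical symmetry E is radial; choose a Gaussian sphere of radius r = 3.58 cm (r < 9.25 cm, inside the empty cavity).
Q_enc = 0 (all charge lies at larger r); Gauss's law gives E = 0.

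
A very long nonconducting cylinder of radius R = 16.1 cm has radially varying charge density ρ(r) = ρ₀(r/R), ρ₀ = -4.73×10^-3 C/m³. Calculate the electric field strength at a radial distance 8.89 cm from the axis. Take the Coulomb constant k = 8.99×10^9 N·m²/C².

E = 8.74×10^6 N/C

Choose a coaxial cylinder of radius r = 8.89 cm (arbitrary length L) as the Gaussian surface (r < R).
Integrating ρ over the cross-section to radius r: λ_enc = (2πρ₀/R) ∫₀^r r'^2 dr' = 2πρ₀ r^3/(3·R) = -4.323×10^-5 C/m.
Gauss's law: E·2πrL = λ_enc L/ε₀.
E = 2k|λ_enc|/r = 2(8.99×10^9)(4.323×10^-5)/(0.0889) = 8.74e6 N/C.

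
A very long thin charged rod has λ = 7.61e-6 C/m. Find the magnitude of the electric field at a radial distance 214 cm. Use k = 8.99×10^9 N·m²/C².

|E| = 6.39×10^4 N/C

Coaxial Gaussian cylinder, radius r = 214 cm, length L.
Q_enc = λL, so λ_enc = 7.61e-6 C/m.
By Gauss's law (flux through the curved wall only), E·2πrL = λ_enc L/ε₀.
E = 2k|λ_enc|/r = 2(8.99×10^9)(7.61×10^-6)/(2.14) = 6.39×10^4 N/C.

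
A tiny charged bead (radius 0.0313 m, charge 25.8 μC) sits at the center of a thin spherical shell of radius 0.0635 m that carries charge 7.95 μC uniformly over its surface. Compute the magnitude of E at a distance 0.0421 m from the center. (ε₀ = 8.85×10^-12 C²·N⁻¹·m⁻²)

By spherical symmetry E is radial; choose a Gaussian sphere of radius r = 0.0421 m (between the bodies, 0.0313 m < r < 0.0635 m).
The shell at 0.0635 m lies outside the Gaussian surface, so Q_enc = 25.8 μC = 2.58×10^-5 C.
Applying ∮E·dA = Q_enc/ε₀ with Φ = E(4πr²):
E = |Q_enc|/(4πε₀r²) = (2.58×10^-5)/(4π·8.85×10^-12·(0.0421)²) = 1.31×10^8 N/C.

|E| ≈ 1.31×10^8 N/C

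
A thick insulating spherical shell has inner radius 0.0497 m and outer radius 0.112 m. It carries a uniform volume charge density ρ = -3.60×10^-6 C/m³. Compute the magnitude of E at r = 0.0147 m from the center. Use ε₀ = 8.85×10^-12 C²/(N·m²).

E = 0

Use a concentric Gaussian sphere at r = 0.0147 m (r < 0.0497 m, inside the empty cavity).
Q_enc = 0 (all charge lies at larger r); Gauss's law gives E = 0.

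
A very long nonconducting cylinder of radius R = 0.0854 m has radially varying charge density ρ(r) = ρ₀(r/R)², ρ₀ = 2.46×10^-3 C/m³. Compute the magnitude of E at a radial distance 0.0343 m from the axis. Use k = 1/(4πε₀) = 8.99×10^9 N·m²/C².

E ≈ 3.84×10^5 N/C

Coaxial Gaussian cylinder, radius r = 0.0343 m, length L (r < R).
Integrating ρ over the cross-section to radius r: λ_enc = (2πρ₀/R²) ∫₀^r r'^3 dr' = 2πρ₀ r^4/(4·R²) = 7.334×10^-7 C/m.
Applying ∮E·dA = Q_enc/ε₀ with the end caps contributing no flux:
E = 2k|λ_enc|/r = 2(8.99×10^9)(7.334e-7)/(0.0343) = 3.84×10^5 N/C.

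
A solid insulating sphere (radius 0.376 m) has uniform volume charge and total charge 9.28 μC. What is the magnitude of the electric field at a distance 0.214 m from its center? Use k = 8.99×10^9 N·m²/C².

E = 3.36×10^5 N/C

Take a concentric spherical Gaussian surface of radius r = 0.214 m (r < R).
Only the charge within r is enclosed: Q_enc = Q·(r/R)³ = (9.28 μC)·(0.214 m/0.376 m)³ = 1.711×10^-6 C.
Since E is radial and uniform over the Gaussian sphere, Φ = E·4πr² = Q_enc/ε₀.
E = k|Q_enc|/r² = (8.99×10^9)(1.711×10^-6)/(0.214)² = 3.36×10^5 N/C.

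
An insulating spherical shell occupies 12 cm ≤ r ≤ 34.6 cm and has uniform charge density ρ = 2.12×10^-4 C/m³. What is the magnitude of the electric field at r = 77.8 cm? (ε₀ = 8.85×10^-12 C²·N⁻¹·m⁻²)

|E| = 5.24×10^5 V/m

Use a concentric Gaussian sphere at r = 77.8 cm (r > 34.6 cm, enclosing the whole shell).
Q_enc = ρ·(4π/3)(b³ − a³) = (2.12×10^-4)·(4π/3)·((0.346)³ − (0.12)³) = 3.525e-5 C.
Since E is radial and uniform over the Gaussian sphere, Φ = E·4πr² = Q_enc/ε₀.
E = |Q_enc|/(4πε₀r²) = (3.525e-5)/(4π·8.85×10^-12·(0.778)²) = 5.24×10^5 N/C.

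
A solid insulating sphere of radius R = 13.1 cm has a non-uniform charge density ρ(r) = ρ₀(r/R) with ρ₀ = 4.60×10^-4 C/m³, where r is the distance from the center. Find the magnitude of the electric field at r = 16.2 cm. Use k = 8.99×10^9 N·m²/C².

1.11e6 V/m

Take a concentric spherical Gaussian surface of radius r = 16.2 cm (r > R, all charge enclosed).
Q_enc = 4π ∫₀^R ρ₀(r'/R)^1 r'² dr' = 4πρ₀R³/4 = 3.249e-6 C.
Gauss's law: E·4πr² = Q_enc/ε₀.
E = k|Q_enc|/r² = (8.99×10^9)(3.249×10^-6)/(0.162)² = 1.11e6 N/C.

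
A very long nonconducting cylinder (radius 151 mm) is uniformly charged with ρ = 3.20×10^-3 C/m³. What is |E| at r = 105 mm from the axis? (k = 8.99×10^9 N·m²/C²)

E ≈ 1.90e7 V/m

Coaxial Gaussian cylinder, radius r = 105 mm, length L (r < R).
Charge inside radius r per length L is ρ·πr²·L, so λ_enc = ρπr² = 1.108×10^-4 C/m.
Since E is radial and uniform over the curved surface, Φ = E·2πrL = Q_enc/ε₀ = λ_enc L/ε₀.
E = 2k|λ_enc|/r = 2(8.99×10^9)(1.108×10^-4)/(0.105) = 1.90×10^7 N/C.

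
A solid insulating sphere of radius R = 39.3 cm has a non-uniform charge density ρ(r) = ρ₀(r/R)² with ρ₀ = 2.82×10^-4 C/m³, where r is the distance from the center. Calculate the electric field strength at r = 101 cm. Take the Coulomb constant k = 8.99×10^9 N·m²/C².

Take a concentric spherical Gaussian surface of radius r = 101 cm (r > R, all charge enclosed).
Q_enc = 4π ∫₀^R ρ₀(r'/R)^2 r'² dr' = 4πρ₀R³/5 = 4.302e-5 C.
Since E is radial and uniform over the Gaussian sphere, Φ = E·4πr² = Q_enc/ε₀.
E = k|Q_enc|/r² = (8.99×10^9)(4.302×10^-5)/(1.01)² = 3.79×10^5 N/C.

3.79×10^5 N/C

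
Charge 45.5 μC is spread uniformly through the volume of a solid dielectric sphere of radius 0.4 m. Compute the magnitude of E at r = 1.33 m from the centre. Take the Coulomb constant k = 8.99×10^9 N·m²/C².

|E| = 2.31×10^5 N/C

By spherical symmetry E is radial; choose a Gaussian sphere of radius r = 1.33 m (r > R, so the entire charge is enclosed).
Q_enc = 45.5 μC = 4.55e-5 C.
Gauss's law: E·4πr² = Q_enc/ε₀.
E = k|Q_enc|/r² = (8.99×10^9)(4.55×10^-5)/(1.33)² = 2.31×10^5 N/C.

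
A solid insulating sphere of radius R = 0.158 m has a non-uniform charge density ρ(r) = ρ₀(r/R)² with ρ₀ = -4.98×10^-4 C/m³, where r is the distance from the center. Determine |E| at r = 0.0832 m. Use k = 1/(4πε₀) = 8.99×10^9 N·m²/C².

By spherical symmetry E is radial; choose a Gaussian sphere of radius r = 0.0832 m (r < R).
Q_enc = ∫₀^r ρ(r')·4πr'² dr' = (4πρ₀/R²) ∫₀^r r'^4 dr' = 4πρ₀ r^5/(5·R²) = -1.999×10^-7 C.
Since E is radial and uniform over the Gaussian sphere, Φ = E·4πr² = Q_enc/ε₀.
E = k|Q_enc|/r² = (8.99×10^9)(1.999×10^-7)/(0.0832)² = 2.60×10^5 N/C.

2.60×10^5 V/m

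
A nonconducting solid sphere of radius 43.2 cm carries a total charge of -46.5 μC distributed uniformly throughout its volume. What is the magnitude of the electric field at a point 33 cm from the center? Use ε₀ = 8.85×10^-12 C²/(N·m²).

|E| = 1.71×10^6 N/C

Take a concentric spherical Gaussian surface of radius r = 33 cm (r < R).
Only the charge within r is enclosed: Q_enc = Q·(r/R)³ = (-46.5 μC)·(33 cm/43.2 cm)³ = -2.073×10^-5 C.
By Gauss's law, ∮E·dA = E·4πr² = Q_enc/ε₀.
E = |Q_enc|/(4πε₀r²) = (2.073e-5)/(4π·8.85×10^-12·(0.33)²) = 1.71×10^6 N/C.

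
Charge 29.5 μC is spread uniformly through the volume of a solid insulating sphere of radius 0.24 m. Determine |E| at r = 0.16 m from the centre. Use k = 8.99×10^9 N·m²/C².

E = 3.07×10^6 N/C

Take a concentric spherical Gaussian surface of radius r = 0.16 m (r < R).
Only the charge within r is enclosed: Q_enc = Q·(r/R)³ = (29.5 μC)·(0.16 m/0.24 m)³ = 8.741×10^-6 C.
By Gauss's law, ∮E·dA = E·4πr² = Q_enc/ε₀.
E = k|Q_enc|/r² = (8.99×10^9)(8.741×10^-6)/(0.16)² = 3.07×10^6 N/C.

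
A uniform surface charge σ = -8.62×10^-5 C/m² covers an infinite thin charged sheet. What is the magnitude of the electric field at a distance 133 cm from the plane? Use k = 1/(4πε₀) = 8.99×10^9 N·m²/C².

E = 4.87e6 V/m

Choose a cylindrical pillbox piercing the sheet, end faces (area A) parallel to it.
Only the two end caps contribute flux: Φ = 2EA. With Q_enc = σA, Gauss's law gives E = |σ|/(2ε₀).
E = 2πk|σ| = 2π(8.99×10^9)(8.62×10^-5) = 4.87×10^6 N/C.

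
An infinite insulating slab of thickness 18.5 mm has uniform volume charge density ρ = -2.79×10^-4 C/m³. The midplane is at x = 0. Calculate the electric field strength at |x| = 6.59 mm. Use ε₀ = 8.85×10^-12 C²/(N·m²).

By symmetry E is perpendicular to the slab. A Gaussian pillbox from −6.59 mm to +6.59 mm (face area A) lies entirely within the slab.
Q_enc = ρ·(2x)·A and flux = 2EA, so 2EA = 2ρxA/ε₀ ⇒ E = |ρ|x/ε₀.
E = (2.79×10^-4)(0.00659)/(8.85×10^-12) = 2.08e5 N/C.

E ≈ 2.08e5 N/C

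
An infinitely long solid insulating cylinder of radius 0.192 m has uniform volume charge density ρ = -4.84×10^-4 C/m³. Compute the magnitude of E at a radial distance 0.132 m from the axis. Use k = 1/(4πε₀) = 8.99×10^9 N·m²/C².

Take a coaxial cylindrical Gaussian surface of radius r = 0.132 m and length L (r < R).
Charge inside radius r per length L is ρ·πr²·L, so λ_enc = ρπr² = -2.649e-5 C/m.
Gauss's law: E·2πrL = λ_enc L/ε₀.
E = 2k|λ_enc|/r = 2(8.99×10^9)(2.649e-5)/(0.132) = 3.61e6 N/C.

E = 3.61×10^6 V/m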